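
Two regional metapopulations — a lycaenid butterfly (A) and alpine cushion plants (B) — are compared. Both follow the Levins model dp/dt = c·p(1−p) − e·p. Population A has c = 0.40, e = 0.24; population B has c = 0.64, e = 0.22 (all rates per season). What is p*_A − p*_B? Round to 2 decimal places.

-0.26

A: p*_A = 1 − 0.24/0.40 = 0.4000.
B: p*_B = 1 − 0.22/0.64 = 0.6562.
p*_A − p*_B = 0.4000 − 0.6562 = -0.2562.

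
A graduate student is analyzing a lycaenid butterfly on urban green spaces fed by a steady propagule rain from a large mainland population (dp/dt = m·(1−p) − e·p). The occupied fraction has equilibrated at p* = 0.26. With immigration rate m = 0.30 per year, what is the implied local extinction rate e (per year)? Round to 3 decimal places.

0.854

At equilibrium m(1−p*) = e·p*, so e = m(1−p*)/p*.
e = 0.30 × 0.7400 / 0.26 = 0.8538.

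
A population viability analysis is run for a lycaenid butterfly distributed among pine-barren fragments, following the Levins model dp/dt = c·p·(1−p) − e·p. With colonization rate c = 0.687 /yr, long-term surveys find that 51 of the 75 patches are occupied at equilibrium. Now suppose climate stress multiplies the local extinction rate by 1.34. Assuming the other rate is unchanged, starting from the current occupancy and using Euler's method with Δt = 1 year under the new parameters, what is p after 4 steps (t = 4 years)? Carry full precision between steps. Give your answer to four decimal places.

0.5826

Observed p* = 51/75 = 0.68000.
Balance c(1−p*) = e gives e = 0.687×(1 − 0.68000) = 0.21984.
Starting from p₀ = 0.68000; update p ← p + (dp/dt)·Δt with the new parameters.
p: 0.68000 → 0.62917  (Δp = -0.05083)
p: 0.62917 → 0.60411  (Δp = -0.02506)
p: 0.60411 → 0.59045  (Δp = -0.01366)
p: 0.59045 → 0.58264  (Δp = -0.00781)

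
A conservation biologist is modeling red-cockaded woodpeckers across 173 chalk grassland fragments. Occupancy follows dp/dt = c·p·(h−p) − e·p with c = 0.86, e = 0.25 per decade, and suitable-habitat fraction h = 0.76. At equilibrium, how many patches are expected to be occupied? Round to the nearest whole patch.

81

p* = h − e/c = 0.76 − 0.2907 = 0.4693.
Expected occupied patches = N × p* = 173 × 0.4693 = 81.19 ≈ 81.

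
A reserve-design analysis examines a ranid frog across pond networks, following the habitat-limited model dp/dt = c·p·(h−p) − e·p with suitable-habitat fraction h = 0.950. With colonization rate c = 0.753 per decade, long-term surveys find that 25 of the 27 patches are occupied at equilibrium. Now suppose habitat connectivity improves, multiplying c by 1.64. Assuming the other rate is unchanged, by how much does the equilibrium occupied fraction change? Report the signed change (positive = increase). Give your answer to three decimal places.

0.009

Observed p* = 25/27 = 0.92593.
Balance c(h−p*) = e gives e = 0.753×(0.95 − 0.92593) = 0.01812.
New p* = 0.95 − e/c = 0.95 − 0.01812/1.23492 = 0.93533.
Δp* = 0.93533 − 0.92593 = +0.00940.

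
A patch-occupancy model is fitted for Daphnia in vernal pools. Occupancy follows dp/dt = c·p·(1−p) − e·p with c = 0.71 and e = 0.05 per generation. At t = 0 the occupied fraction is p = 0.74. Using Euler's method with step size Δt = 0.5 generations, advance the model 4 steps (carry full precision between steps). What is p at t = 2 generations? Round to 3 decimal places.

Update rule: p ← p + [c·p·(1−p) − e·p]·Δt with Δt = 0.5.
p: 0.74000 → 0.78980  (Δp = +0.04980)
p: 0.78980 → 0.82899  (Δp = +0.03919)
p: 0.82899 → 0.85859  (Δp = +0.02960)
p: 0.85859 → 0.88023  (Δp = +0.02164)

0.880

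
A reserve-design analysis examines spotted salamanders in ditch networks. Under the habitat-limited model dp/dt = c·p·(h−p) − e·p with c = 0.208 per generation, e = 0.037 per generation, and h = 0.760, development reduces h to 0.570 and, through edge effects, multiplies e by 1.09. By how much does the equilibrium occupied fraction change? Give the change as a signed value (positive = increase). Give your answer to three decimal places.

Before: p* = h − e/c = 0.760 − 0.037/0.208 = 0.760 − 0.1779 = 0.5821.
After: c = 0.208, e = 0.04033, h = 0.570; p* = 0.570 − 0.04033/0.208 = 0.3761.
Δp* = 0.3761 − 0.5821 = -0.2060.

-0.206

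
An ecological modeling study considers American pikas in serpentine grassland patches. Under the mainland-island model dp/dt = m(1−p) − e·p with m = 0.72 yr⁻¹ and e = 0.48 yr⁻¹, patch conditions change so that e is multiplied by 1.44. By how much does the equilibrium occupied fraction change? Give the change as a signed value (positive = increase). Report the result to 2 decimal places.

-0.09

Before: p* = 0.72/(0.72+0.48) = 0.6000.
After: m = 0.72, e = 0.6912; p* = 0.72/1.4112 = 0.5102.
Δp* = 0.5102 − 0.6000 = -0.0898.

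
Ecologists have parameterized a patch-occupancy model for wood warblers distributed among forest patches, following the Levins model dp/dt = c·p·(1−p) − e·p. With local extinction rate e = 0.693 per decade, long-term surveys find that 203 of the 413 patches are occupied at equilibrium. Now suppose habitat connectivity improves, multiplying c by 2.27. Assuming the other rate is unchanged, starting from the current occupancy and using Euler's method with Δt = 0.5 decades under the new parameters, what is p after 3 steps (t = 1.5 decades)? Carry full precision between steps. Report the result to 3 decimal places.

Observed p* = 203/413 = 0.49153.
Balance c(1−p*) = e gives c = e/(1 − 0.49153) = 0.693/0.50847 = 1.36290.
Starting from p₀ = 0.49153; update p ← p + (dp/dt)·Δt with the new parameters.
t = 0.5: p = 0.49153 + (+0.21630) = 0.70782
t = 1: p = 0.70782 + (+0.07465) = 0.78247
t = 1.5: p = 0.78247 + (-0.00783) = 0.77464

0.775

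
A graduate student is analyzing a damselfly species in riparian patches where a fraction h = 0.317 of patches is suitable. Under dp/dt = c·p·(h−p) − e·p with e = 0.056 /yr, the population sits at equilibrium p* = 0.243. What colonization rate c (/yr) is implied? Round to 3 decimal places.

At equilibrium c(h−p*) = e, so c = e/(h−p*).
c = 0.056/(0.317 − 0.243) = 0.056/0.0740 = 0.7568.

0.757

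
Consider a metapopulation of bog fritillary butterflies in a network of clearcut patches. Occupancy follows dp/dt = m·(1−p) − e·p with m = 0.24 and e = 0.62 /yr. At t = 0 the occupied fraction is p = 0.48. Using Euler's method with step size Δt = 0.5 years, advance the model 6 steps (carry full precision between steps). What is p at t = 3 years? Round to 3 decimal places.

0.286

Update rule: p ← p + [m·(1−p) − e·p]·Δt with Δt = 0.5.
  1  |  dp/dt·Δt = -0.086400  |  p_1 = 0.393600
  2  |  dp/dt·Δt = -0.049248  |  p_2 = 0.344352
  3  |  dp/dt·Δt = -0.028071  |  p_3 = 0.316281
  4  |  dp/dt·Δt = -0.016001  |  p_4 = 0.300280
  5  |  dp/dt·Δt = -0.009120  |  p_5 = 0.291160
  6  |  dp/dt·Δt = -0.005199  |  p_6 = 0.285961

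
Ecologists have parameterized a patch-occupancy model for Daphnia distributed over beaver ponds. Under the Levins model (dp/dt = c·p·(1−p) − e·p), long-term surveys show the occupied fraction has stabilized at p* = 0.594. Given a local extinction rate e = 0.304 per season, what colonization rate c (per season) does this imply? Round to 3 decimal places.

0.749

At equilibrium c(1−p*) = e, so c = e/(1−p*).
c = 0.304/(1 − 0.594) = 0.304/0.4060 = 0.7488.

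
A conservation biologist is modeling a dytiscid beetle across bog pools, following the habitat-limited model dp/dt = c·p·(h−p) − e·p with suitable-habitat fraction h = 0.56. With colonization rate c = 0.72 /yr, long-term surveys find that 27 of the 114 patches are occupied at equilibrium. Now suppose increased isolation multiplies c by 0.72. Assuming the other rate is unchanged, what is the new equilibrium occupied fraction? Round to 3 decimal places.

0.111

Observed p* = 27/114 = 0.23684.
Balance c(h−p*) = e gives e = 0.72×(0.56 − 0.23684) = 0.23268.
New p* = 0.56 − e/c = 0.56 − 0.23268/0.51840 = 0.11116.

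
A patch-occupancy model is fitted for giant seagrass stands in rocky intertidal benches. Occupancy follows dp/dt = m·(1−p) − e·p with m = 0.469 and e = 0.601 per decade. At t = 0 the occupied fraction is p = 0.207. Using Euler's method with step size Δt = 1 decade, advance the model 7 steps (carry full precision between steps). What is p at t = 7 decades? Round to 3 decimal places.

0.438

Update rule: p ← p + [m·(1−p) − e·p]·Δt with Δt = 1.
p: 0.20700 → 0.45451  (Δp = +0.24751)
p: 0.45451 → 0.43718  (Δp = -0.01733)
p: 0.43718 → 0.43840  (Δp = +0.00121)
p: 0.43840 → 0.43831  (Δp = -0.00008)
p: 0.43831 → 0.43832  (Δp = +0.00001)
p: 0.43832 → 0.43832  (Δp = -0.00000)
p: 0.43832 → 0.43832  (Δp = +0.00000)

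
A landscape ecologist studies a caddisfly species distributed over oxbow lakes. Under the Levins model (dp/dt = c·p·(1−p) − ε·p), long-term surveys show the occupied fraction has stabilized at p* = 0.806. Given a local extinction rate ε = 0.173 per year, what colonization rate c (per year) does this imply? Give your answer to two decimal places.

At equilibrium c(1−p*) = ε, so c = ε/(1−p*).
c = 0.173/(1 − 0.806) = 0.173/0.1940 = 0.8918.

0.89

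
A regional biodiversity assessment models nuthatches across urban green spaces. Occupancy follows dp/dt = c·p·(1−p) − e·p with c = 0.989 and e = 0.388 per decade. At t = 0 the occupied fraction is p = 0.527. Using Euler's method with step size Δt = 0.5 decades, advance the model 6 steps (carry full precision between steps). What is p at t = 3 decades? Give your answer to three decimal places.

0.596

Update rule: p ← p + [c·p·(1−p) − e·p]·Δt with Δt = 0.5.
  1  |  dp/dt·Δt = +0.021027  |  p_1 = 0.548027
  2  |  dp/dt·Δt = +0.016167  |  p_2 = 0.564194
  3  |  dp/dt·Δt = +0.012134  |  p_3 = 0.576327
  4  |  dp/dt·Δt = +0.008937  |  p_4 = 0.585264
  5  |  dp/dt·Δt = +0.006489  |  p_5 = 0.591753
  6  |  dp/dt·Δt = +0.004662  |  p_6 = 0.596415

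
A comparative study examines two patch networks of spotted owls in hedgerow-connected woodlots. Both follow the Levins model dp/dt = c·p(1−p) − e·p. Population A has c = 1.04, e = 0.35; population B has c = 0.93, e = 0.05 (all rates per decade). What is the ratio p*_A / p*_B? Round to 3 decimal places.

A: p*_A = 1 − 0.35/1.04 = 0.6635.
B: p*_B = 1 − 0.05/0.93 = 0.9462.
p*_A / p*_B = 0.6635/0.9462 = 0.7012.

0.701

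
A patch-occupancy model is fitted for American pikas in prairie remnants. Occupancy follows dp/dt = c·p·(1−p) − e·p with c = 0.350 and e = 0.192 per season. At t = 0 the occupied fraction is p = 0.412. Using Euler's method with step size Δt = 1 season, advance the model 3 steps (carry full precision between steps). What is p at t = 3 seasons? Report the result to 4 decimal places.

0.4269

Update rule: p ← p + [c·p·(1−p) − e·p]·Δt with Δt = 1.
step 1: Δp = +0.00569, p = 0.41769
step 2: Δp = +0.00493, p = 0.42262
step 3: Δp = +0.00426, p = 0.42688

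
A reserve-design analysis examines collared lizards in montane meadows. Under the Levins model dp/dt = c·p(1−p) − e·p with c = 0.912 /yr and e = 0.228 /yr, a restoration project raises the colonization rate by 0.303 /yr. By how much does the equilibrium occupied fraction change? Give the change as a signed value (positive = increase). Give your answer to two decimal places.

0.06

Before: p* = 1 − 0.228/0.912 = 0.7500.
After the change, c = 1.215, e = 0.228, so p* = 1 − 0.228/1.215 = 0.8123.
Δp* = 0.8123 − 0.7500 = +0.0623.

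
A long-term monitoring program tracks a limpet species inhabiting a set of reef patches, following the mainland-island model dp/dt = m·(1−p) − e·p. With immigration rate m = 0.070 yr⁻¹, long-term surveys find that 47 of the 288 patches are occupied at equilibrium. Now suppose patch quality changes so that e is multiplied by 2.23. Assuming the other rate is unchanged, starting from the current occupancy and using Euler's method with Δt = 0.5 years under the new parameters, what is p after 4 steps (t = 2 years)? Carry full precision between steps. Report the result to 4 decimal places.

0.0888

Observed p* = 47/288 = 0.16319.
Balance m(1−p*) = e·p* gives e = m(1−p*)/p* = 0.070×0.83681/0.16319 = 0.35894.
Starting from p₀ = 0.16319; update p ← p + (dp/dt)·Δt with the new parameters.
t = 0.5: p = 0.16319 + (-0.03602) = 0.12717
t = 1: p = 0.12717 + (-0.02035) = 0.10682
t = 1.5: p = 0.10682 + (-0.01149) = 0.09533
t = 2: p = 0.09533 + (-0.00649) = 0.08884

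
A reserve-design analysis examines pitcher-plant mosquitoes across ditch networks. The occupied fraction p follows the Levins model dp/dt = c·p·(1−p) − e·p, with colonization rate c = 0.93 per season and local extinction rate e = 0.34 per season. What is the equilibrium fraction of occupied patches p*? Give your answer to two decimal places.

0.63

Setting dp/dt = 0 and dividing through by p* gives c·(1−p*) = e.
So p* = 1 − e/c = 1 − 0.34/0.93 = 1 − 0.3656 = 0.6344.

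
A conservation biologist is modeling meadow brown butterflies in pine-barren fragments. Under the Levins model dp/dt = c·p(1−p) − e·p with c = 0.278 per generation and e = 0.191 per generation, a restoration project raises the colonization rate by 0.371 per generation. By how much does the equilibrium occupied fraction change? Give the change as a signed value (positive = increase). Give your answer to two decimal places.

Before: p* = 1 − 0.191/0.278 = 0.3129.
After the change, c = 0.649, e = 0.191, so p* = 1 − 0.191/0.649 = 0.7057.
Δp* = 0.7057 − 0.3129 = +0.3928.

0.39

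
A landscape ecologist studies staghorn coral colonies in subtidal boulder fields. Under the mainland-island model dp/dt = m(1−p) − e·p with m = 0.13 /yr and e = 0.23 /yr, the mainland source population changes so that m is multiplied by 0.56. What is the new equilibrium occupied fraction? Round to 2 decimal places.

Before: p* = 0.13/(0.13+0.23) = 0.3611.
After: m = 0.0728, e = 0.23; p* = 0.0728/0.3028 = 0.2404.

0.24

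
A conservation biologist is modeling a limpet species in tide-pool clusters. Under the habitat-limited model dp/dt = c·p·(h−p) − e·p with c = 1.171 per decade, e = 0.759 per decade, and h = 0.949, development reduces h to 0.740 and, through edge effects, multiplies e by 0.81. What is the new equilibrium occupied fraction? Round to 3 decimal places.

Before: p* = h − e/c = 0.949 − 0.759/1.171 = 0.949 − 0.6482 = 0.3008.
After: c = 1.171, e = 0.61479, h = 0.740; p* = 0.740 − 0.61479/1.171 = 0.2150.

0.215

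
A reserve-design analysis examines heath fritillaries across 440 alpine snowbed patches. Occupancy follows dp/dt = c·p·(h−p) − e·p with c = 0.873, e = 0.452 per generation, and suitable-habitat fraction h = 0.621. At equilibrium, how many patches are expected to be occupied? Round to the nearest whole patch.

45

p* = h − e/c = 0.621 − 0.5178 = 0.1032.
Expected occupied patches = N × p* = 440 × 0.1032 = 45.43 ≈ 45.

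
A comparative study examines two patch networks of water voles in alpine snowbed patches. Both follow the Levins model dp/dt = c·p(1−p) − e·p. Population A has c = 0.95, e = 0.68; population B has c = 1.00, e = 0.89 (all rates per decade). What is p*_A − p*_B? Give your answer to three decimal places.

A: p*_A = 1 − 0.68/0.95 = 0.2842.
B: p*_B = 1 − 0.89/1.00 = 0.1100.
p*_A − p*_B = 0.2842 − 0.1100 = 0.1742.

0.174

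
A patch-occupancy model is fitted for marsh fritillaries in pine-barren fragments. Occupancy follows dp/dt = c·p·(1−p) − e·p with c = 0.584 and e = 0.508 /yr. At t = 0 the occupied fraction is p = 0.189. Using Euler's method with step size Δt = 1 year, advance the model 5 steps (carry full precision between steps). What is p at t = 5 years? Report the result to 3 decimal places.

Update rule: p ← p + [c·p·(1−p) − e·p]·Δt with Δt = 1.
p: 0.18900 → 0.18250  (Δp = -0.00650)
p: 0.18250 → 0.17692  (Δp = -0.00558)
p: 0.17692 → 0.17209  (Δp = -0.00483)
p: 0.17209 → 0.16787  (Δp = -0.00422)
p: 0.16787 → 0.16417  (Δp = -0.00370)

0.164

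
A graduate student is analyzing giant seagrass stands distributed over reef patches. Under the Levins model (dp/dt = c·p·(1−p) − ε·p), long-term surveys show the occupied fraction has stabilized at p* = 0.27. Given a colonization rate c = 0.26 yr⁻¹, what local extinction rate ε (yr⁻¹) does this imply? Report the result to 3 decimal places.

0.190

At equilibrium c(1−p*) = ε.
ε = 0.26 × (1 − 0.27) = 0.26 × 0.7300 = 0.1898.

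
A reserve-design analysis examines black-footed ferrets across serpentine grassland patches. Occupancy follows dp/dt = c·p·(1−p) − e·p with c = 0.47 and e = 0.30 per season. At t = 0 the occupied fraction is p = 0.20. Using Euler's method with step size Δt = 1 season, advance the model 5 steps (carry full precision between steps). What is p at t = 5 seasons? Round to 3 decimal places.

0.270

Update rule: p ← p + [c·p·(1−p) − e·p]·Δt with Δt = 1.
t = 1: p = 0.20000 + (+0.01520) = 0.21520
t = 2: p = 0.21520 + (+0.01482) = 0.23002
t = 3: p = 0.23002 + (+0.01424) = 0.24425
t = 4: p = 0.24425 + (+0.01348) = 0.25774
t = 5: p = 0.25774 + (+0.01259) = 0.27033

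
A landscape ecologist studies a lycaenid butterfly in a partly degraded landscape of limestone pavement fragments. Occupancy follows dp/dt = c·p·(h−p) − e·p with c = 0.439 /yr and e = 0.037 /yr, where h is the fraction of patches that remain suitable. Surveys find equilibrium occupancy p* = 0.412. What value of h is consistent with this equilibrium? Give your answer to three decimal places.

At equilibrium c(h−p*) = e, so h = p* + e/c.
h = 0.412 + 0.037/0.439 = 0.412 + 0.0843 = 0.4963.

0.496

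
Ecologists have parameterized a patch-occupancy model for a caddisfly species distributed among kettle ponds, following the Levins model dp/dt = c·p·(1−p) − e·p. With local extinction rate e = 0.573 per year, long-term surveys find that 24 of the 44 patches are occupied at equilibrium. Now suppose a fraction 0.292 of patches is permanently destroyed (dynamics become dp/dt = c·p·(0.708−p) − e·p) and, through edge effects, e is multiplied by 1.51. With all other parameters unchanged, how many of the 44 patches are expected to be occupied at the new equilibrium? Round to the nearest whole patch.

Observed p* = 24/44 = 0.54545.
Balance c(1−p*) = e gives c = e/(1 − 0.54545) = 0.573/0.45455 = 1.26059.
New p* = 0.708 − e/c = 0.708 − 0.86523/1.26059 = 0.02163.
Expected occupied = 44 × 0.02163 = 0.95 ≈ 1.

1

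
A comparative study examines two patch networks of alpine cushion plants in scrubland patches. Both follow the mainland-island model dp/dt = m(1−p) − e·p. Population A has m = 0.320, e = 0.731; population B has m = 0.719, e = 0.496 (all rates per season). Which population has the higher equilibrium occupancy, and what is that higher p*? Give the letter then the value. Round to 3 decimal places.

A: p*_A = m/(m+e) = 0.320/1.0510 = 0.3045.
B: p*_B = 0.719/1.2150 = 0.5918.
B is higher at 0.5918.

B, 0.592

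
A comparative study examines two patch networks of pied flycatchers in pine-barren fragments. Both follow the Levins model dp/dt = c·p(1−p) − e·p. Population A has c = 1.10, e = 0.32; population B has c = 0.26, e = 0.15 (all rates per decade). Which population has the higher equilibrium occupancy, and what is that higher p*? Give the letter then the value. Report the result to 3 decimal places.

A, 0.709

A: p*_A = 1 − 0.32/1.10 = 0.7091.
B: p*_B = 1 − 0.15/0.26 = 0.4231.
A is higher at 0.7091.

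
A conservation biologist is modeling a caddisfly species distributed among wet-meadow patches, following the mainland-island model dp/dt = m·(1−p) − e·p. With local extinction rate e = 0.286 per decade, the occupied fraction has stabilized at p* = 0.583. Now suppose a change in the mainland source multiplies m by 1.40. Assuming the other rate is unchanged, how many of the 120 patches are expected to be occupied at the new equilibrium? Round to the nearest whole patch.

Balance m(1−p*) = e·p* gives m = e·p*/(1−p*) = 0.286×0.58300/0.41700 = 0.39985.
New p* = m/(m+e) = 0.55979/(0.55979+0.28600) = 0.66185.
Expected occupied = 120 × 0.66185 = 79.42 ≈ 79.

79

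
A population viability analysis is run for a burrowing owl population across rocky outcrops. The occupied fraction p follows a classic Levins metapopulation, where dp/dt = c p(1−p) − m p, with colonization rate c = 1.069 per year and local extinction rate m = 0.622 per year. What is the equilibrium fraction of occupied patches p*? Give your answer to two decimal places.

Setting dp/dt = 0 and dividing through by p* gives c·(1−p*) = m.
So p* = 1 − m/c = 1 − 0.622/1.069 = 1 − 0.5819 = 0.4181.

0.42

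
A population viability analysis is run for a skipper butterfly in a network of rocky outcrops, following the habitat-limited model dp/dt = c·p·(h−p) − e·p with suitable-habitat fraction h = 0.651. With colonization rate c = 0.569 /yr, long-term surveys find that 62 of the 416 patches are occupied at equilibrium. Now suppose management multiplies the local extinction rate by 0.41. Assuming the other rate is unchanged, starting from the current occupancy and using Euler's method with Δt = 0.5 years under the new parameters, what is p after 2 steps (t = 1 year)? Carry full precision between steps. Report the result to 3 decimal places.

Observed p* = 62/416 = 0.14904.
Balance c(h−p*) = e gives e = 0.569×(0.651 − 0.14904) = 0.28562.
Starting from p₀ = 0.14904; update p ← p + (dp/dt)·Δt with the new parameters.
step 1: Δp = +0.01256, p = 0.16160
step 2: Δp = +0.01304, p = 0.17463

0.175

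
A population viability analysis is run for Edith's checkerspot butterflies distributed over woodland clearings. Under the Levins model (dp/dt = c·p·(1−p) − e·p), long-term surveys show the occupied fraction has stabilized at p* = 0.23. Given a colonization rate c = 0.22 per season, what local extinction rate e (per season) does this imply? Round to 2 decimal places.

At equilibrium c(1−p*) = e.
e = 0.22 × (1 − 0.23) = 0.22 × 0.7700 = 0.1694.

0.17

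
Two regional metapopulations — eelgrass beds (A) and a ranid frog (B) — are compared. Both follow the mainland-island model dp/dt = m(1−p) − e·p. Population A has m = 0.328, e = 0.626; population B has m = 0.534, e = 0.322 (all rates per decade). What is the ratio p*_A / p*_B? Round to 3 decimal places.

0.551

A: p*_A = m/(m+e) = 0.328/0.9540 = 0.3438.
B: p*_B = 0.534/0.8560 = 0.6238.
p*_A / p*_B = 0.3438/0.6238 = 0.5511.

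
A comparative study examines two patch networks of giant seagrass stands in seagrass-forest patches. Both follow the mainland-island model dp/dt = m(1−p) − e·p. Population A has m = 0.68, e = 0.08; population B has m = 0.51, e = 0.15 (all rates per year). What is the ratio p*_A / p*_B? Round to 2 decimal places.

1.16

A: p*_A = m/(m+e) = 0.68/0.7600 = 0.8947.
B: p*_B = 0.51/0.6600 = 0.7727.
p*_A / p*_B = 0.8947/0.7727 = 1.1579.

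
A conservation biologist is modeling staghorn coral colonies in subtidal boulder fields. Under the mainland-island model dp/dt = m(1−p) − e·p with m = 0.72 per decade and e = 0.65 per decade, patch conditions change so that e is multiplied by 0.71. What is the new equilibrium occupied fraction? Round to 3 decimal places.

0.609

Before: p* = 0.72/(0.72+0.65) = 0.5255.
After: m = 0.72, e = 0.4615; p* = 0.72/1.1815 = 0.6094.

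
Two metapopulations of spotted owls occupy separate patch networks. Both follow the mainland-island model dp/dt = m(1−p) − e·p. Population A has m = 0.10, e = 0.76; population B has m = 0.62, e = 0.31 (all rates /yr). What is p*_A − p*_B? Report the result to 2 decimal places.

-0.55

A: p*_A = m/(m+e) = 0.10/0.8600 = 0.1163.
B: p*_B = 0.62/0.9300 = 0.6667.
p*_A − p*_B = 0.1163 − 0.6667 = -0.5504.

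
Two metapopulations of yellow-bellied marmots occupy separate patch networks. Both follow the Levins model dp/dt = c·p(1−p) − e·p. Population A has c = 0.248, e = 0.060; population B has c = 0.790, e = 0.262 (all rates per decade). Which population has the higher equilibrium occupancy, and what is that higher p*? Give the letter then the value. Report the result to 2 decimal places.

A, 0.76

A: p*_A = 1 − 0.060/0.248 = 0.7581.
B: p*_B = 1 − 0.262/0.790 = 0.6684.
A is higher at 0.7581.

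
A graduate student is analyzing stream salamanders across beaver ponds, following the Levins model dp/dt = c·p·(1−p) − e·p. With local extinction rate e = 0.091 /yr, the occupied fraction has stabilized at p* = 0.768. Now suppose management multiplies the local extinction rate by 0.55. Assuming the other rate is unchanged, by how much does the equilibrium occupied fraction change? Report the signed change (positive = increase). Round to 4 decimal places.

Balance c(1−p*) = e gives c = e/(1 − 0.76800) = 0.091/0.23200 = 0.39224.
New p* = 1 − e/c = 1 − 0.05005/0.39224 = 0.87240.
Δp* = 0.87240 − 0.76800 = +0.10440.

0.1044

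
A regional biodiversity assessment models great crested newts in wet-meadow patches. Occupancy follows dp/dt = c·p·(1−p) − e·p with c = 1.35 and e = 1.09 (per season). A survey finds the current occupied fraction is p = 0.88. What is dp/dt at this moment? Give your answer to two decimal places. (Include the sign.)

-0.82

Colonization term: c·p·(1−p) = 1.35×0.88×0.1200 = 0.14256.
Extinction term: e·p = 0.95920.
dp/dt = 0.14256 − 0.95920 = -0.81664.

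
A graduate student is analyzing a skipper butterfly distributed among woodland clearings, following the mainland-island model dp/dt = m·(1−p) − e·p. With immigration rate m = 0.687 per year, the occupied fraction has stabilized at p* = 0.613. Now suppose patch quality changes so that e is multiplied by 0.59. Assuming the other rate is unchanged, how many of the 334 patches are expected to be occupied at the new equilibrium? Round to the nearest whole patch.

243

Balance m(1−p*) = e·p* gives e = m(1−p*)/p* = 0.687×0.38700/0.61300 = 0.43372.
New p* = m/(m+e) = 0.68700/(0.68700+0.25589) = 0.72861.
Expected occupied = 334 × 0.72861 = 243.36 ≈ 243.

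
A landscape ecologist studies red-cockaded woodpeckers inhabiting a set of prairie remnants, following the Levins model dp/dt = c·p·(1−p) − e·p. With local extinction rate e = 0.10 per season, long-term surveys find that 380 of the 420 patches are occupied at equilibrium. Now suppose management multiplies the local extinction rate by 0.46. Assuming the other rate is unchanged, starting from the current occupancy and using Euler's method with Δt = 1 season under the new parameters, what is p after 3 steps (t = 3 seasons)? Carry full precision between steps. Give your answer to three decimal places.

Observed p* = 380/420 = 0.90476.
Balance c(1−p*) = e gives c = e/(1 − 0.90476) = 0.10/0.09524 = 1.05000.
Starting from p₀ = 0.90476; update p ← p + (dp/dt)·Δt with the new parameters.
  1  |  dp/dt·Δt = +0.048857  |  p_1 = 0.953619
  2  |  dp/dt·Δt = +0.002575  |  p_2 = 0.956194
  3  |  dp/dt·Δt = -0.000003  |  p_3 = 0.956190

0.956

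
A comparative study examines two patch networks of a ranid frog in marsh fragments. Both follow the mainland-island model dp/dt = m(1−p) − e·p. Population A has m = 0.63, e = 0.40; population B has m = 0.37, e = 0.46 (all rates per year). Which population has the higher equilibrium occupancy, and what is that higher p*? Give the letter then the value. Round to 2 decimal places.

A: p*_A = m/(m+e) = 0.63/1.0300 = 0.6117.
B: p*_B = 0.37/0.8300 = 0.4458.
A is higher at 0.6117.

A, 0.61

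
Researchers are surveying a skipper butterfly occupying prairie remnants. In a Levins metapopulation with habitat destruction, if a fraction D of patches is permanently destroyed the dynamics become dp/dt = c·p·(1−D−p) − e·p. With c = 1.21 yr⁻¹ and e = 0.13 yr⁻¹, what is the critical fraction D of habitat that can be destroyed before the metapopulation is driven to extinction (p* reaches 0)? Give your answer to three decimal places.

The nontrivial equilibrium is p* = (1−D) − e/c; extinction occurs when this hits zero.
So D_crit = 1 − e/c = 1 − 0.13/1.21 = 1 − 0.1074 = 0.8926.
Note this equals the original equilibrium occupancy — the Levins extinction-debt result.

0.893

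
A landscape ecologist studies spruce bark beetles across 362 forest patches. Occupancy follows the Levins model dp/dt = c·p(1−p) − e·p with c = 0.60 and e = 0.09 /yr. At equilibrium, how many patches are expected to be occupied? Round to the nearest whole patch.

p* = 1 − e/c = 1 − 0.09/0.60 = 0.8500.
Expected occupied patches = N × p* = 362 × 0.8500 = 307.70 ≈ 308.

308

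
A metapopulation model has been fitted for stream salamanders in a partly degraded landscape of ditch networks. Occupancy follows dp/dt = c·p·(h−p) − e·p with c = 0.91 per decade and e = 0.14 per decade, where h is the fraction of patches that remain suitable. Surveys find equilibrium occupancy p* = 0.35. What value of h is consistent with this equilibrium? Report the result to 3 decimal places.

At equilibrium c(h−p*) = e, so h = p* + e/c.
h = 0.35 + 0.14/0.91 = 0.35 + 0.1538 = 0.5038.

0.504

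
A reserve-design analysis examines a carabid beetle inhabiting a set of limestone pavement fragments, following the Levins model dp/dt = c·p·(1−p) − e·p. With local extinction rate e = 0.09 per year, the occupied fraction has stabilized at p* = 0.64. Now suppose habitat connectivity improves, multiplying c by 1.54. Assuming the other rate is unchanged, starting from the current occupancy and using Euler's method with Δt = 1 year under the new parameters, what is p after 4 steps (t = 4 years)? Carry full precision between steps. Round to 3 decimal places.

0.729

Balance c(1−p*) = e gives c = e/(1 − 0.64000) = 0.09/0.36000 = 0.25000.
Starting from p₀ = 0.64000; update p ← p + (dp/dt)·Δt with the new parameters.
p: 0.64000 → 0.67110  (Δp = +0.03110)
p: 0.67110 → 0.69568  (Δp = +0.02458)
p: 0.69568 → 0.71458  (Δp = +0.01890)
p: 0.71458 → 0.72879  (Δp = +0.01421)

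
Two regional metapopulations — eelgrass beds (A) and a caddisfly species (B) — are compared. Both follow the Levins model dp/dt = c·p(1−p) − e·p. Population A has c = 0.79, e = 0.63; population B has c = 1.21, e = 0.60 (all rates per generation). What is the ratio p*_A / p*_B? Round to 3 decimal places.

A: p*_A = 1 − 0.63/0.79 = 0.2025.
B: p*_B = 1 − 0.60/1.21 = 0.5041.
p*_A / p*_B = 0.2025/0.5041 = 0.4017.

0.402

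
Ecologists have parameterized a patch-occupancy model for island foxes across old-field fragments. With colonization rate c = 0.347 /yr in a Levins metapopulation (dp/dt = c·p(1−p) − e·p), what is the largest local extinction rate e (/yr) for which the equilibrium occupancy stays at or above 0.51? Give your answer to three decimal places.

0.170

1 − e/c ≥ 0.51 ⇒ e ≤ c(1 − 0.51) = 0.347 × 0.4900.
e_max = 0.1700.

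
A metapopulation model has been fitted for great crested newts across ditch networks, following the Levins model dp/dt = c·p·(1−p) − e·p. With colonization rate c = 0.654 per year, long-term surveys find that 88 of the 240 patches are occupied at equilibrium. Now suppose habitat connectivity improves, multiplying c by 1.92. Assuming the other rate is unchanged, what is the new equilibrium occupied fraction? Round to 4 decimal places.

0.6701

Observed p* = 88/240 = 0.36667.
Balance c(1−p*) = e gives e = 0.654×(1 − 0.36667) = 0.41420.
New p* = 1 − e/c = 1 − 0.41420/1.25568 = 0.67014.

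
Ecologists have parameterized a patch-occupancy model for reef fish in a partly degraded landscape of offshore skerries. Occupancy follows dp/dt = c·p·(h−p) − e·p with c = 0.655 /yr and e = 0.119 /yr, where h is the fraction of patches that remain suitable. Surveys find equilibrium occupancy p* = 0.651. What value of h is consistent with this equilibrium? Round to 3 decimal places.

0.833

At equilibrium c(h−p*) = e, so h = p* + e/c.
h = 0.651 + 0.119/0.655 = 0.651 + 0.1817 = 0.8327.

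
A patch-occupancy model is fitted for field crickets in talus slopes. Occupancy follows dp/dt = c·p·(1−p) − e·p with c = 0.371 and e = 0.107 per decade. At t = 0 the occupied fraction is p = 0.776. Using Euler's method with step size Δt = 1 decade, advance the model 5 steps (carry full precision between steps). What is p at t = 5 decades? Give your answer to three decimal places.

0.724

Update rule: p ← p + [c·p·(1−p) − e·p]·Δt with Δt = 1.
t = 1: p = 0.77600 + (-0.01854) = 0.75746
t = 2: p = 0.75746 + (-0.01289) = 0.74457
t = 3: p = 0.74457 + (-0.00911) = 0.73546
t = 4: p = 0.73546 + (-0.00651) = 0.72895
t = 5: p = 0.72895 + (-0.00469) = 0.72425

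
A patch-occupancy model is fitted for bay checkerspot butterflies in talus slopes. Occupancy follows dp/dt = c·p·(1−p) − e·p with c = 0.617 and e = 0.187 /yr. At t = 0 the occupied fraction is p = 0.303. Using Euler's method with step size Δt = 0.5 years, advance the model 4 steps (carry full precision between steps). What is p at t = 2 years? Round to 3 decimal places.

Update rule: p ← p + [c·p·(1−p) − e·p]·Δt with Δt = 0.5.
step 1: Δp = +0.03682, p = 0.33982
step 2: Δp = +0.03744, p = 0.37726
step 3: Δp = +0.03720, p = 0.41446
step 4: Δp = +0.03612, p = 0.45058

0.451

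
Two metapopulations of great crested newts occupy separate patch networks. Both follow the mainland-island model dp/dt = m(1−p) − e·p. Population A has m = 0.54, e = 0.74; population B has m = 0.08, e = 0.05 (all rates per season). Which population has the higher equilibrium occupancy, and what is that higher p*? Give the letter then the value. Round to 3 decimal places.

B, 0.615

A: p*_A = m/(m+e) = 0.54/1.2800 = 0.4219.
B: p*_B = 0.08/0.1300 = 0.6154.
B is higher at 0.6154.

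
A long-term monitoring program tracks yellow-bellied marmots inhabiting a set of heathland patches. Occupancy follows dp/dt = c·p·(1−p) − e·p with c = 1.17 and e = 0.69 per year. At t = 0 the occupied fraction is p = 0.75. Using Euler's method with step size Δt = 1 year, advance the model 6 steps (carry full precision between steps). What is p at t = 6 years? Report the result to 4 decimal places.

0.4116

Update rule: p ← p + [c·p·(1−p) − e·p]·Δt with Δt = 1.
  1  |  dp/dt·Δt = -0.298125  |  p_1 = 0.451875
  2  |  dp/dt·Δt = -0.022003  |  p_2 = 0.429872
  3  |  dp/dt·Δt = -0.009865  |  p_3 = 0.420006
  4  |  dp/dt·Δt = -0.004791  |  p_4 = 0.415215
  5  |  dp/dt·Δt = -0.002409  |  p_5 = 0.412806
  6  |  dp/dt·Δt = -0.001231  |  p_6 = 0.411575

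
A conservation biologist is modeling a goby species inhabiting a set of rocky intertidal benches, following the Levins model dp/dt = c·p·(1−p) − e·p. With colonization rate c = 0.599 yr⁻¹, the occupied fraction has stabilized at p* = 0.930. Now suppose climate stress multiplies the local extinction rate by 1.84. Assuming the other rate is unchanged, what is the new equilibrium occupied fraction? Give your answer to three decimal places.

Balance c(1−p*) = e gives e = 0.599×(1 − 0.93000) = 0.04193.
New p* = 1 − e/c = 1 − 0.07715/0.59900 = 0.87120.

0.871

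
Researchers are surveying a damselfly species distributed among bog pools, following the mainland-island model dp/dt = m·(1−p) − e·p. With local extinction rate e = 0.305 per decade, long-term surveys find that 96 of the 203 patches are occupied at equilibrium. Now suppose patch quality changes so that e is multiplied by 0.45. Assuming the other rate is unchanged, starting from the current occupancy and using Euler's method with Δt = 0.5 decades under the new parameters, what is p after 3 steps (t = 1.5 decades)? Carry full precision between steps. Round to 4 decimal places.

Observed p* = 96/203 = 0.47291.
Balance m(1−p*) = e·p* gives m = e·p*/(1−p*) = 0.305×0.47291/0.52709 = 0.27364.
Starting from p₀ = 0.47291; update p ← p + (dp/dt)·Δt with the new parameters.
  1  |  dp/dt·Δt = +0.039665  |  p_1 = 0.512571
  2  |  dp/dt·Δt = +0.031516  |  p_2 = 0.544087
  3  |  dp/dt·Δt = +0.025041  |  p_3 = 0.569128

0.5691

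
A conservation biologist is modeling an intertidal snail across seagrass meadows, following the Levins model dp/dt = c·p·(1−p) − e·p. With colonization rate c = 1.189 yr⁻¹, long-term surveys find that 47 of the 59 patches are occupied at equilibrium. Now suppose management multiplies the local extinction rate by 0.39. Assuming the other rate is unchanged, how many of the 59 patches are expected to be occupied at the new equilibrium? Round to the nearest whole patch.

Observed p* = 47/59 = 0.79661.
Balance c(1−p*) = e gives e = 1.189×(1 − 0.79661) = 0.24183.
New p* = 1 − e/c = 1 − 0.09431/1.18900 = 0.92068.
Expected occupied = 59 × 0.92068 = 54.32 ≈ 54.

54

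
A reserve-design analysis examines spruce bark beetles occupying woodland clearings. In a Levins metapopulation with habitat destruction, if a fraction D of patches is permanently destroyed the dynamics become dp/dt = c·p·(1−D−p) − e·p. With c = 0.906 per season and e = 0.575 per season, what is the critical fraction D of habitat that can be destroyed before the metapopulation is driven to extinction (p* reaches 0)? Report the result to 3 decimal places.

The nontrivial equilibrium is p* = (1−D) − e/c; extinction occurs when this hits zero.
So D_crit = 1 − e/c = 1 − 0.575/0.906 = 1 − 0.6347 = 0.3653.
This equals the undisturbed p*, a classic result of Lande's extension.

0.365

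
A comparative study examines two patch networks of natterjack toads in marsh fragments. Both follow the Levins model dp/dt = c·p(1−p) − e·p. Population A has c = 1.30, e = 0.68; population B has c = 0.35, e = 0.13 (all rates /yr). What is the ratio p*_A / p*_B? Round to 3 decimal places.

A: p*_A = 1 − 0.68/1.30 = 0.4769.
B: p*_B = 1 − 0.13/0.35 = 0.6286.
p*_A / p*_B = 0.4769/0.6286 = 0.7587.

0.759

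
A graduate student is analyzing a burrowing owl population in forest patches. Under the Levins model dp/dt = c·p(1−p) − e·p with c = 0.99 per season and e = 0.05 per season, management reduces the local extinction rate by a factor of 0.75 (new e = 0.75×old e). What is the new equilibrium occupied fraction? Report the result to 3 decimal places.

0.962

Before: p* = 1 − 0.05/0.99 = 0.9495.
After the change, c = 0.99, e = 0.0375, so p* = 1 − 0.0375/0.99 = 0.9621.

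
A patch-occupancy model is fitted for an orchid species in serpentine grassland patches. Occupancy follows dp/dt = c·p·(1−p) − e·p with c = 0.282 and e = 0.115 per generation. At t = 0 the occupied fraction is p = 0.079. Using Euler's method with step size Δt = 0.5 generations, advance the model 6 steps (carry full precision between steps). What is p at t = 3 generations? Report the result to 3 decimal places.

Update rule: p ← p + [c·p·(1−p) − e·p]·Δt with Δt = 0.5.
step 1: Δp = +0.00572, p = 0.08472
step 2: Δp = +0.00606, p = 0.09078
step 3: Δp = +0.00642, p = 0.09720
step 4: Δp = +0.00678, p = 0.10398
step 5: Δp = +0.00716, p = 0.11114
step 6: Δp = +0.00754, p = 0.11868

0.119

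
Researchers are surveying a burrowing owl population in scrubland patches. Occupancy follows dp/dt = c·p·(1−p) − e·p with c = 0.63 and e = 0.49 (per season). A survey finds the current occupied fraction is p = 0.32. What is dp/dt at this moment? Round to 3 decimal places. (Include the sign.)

-0.020

Colonization term: c·p·(1−p) = 0.63×0.32×0.6800 = 0.13709.
Extinction term: e·p = 0.15680.
dp/dt = 0.13709 − 0.15680 = -0.01971.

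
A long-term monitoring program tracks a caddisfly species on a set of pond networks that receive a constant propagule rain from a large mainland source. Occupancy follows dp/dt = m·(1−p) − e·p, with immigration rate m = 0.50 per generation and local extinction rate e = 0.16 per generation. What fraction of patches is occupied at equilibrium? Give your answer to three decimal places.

Setting dp/dt = 0: m − m·p* = e·p*, so m = (m+e)·p*.
p* = m/(m+e) = 0.50/(0.50+0.16) = 0.50/0.6600 = 0.7576.

0.758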